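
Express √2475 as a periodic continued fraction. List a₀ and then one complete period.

a₀ = ⌊√2475⌋ = 49.
With m₀=0, d₀=1 and mₖ₊₁ = dₖaₖ − mₖ, dₖ₊₁ = (n − mₖ₊₁²)/dₖ, aₖ₊₁ = ⌊(a₀+mₖ₊₁)/dₖ₊₁⌋:
  k=1: m=49, d=74, a=1
  k=2: m=25, d=25, a=2
  k=3: m=25, d=74, a=1
  k=4: m=49, d=1, a=98
d=1 and a=2a₀=98 at k=4, so the next step gives (m, d) = (49, 74) again — its k=1 value — and the period has length 4.

[49; 1, 2, 1, 98]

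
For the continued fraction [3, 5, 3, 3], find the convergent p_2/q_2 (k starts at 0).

Using pₖ = aₖpₖ₋₁ + pₖ₋₂, qₖ = aₖqₖ₋₁ + qₖ₋₂ (with p₋₁=1, p₋₂=0, q₋₁=0, q₋₂=1):
  k=0: a=3, p=3, q=1
  k=1: a=5, p=16, q=5
  k=2: a=3, p=51, q=16

51/16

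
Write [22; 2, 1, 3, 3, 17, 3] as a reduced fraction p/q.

42598/1905

Fold from the inside: start with 3/1.
  17 + 1/3 = 52/3
  3 + 3/52 = 159/52
  3 + 52/159 = 529/159
  1 + 159/529 = 688/529
  2 + 529/688 = 1905/688
  22 + 688/1905 = 42598/1905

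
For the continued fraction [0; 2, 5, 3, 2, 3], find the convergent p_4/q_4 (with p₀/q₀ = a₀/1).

37/81

Using pₖ = aₖpₖ₋₁ + pₖ₋₂, qₖ = aₖqₖ₋₁ + qₖ₋₂ (with p₋₁=1, p₋₂=0, q₋₁=0, q₋₂=1):
  k=0: a=0, p=0, q=1
  k=1: a=2, p=1, q=2
  k=2: a=5, p=5, q=11
  k=3: a=3, p=16, q=35
  k=4: a=2, p=37, q=81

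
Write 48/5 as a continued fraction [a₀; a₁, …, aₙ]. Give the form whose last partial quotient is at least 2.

[9; 1, 1, 2]

48 = 9×5 + 3
5 = 1×3 + 2
3 = 1×2 + 1
2 = 2×1 + 0  (stop)
So 48/5 = [9; 1, 1, 2].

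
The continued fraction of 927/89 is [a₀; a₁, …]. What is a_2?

927 = 10·89 + 37   →  a_0 = 10
89 = 2·37 + 15   →  a_1 = 2
37 = 2·15 + 7   →  a_2 = 2

2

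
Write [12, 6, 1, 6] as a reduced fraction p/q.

583/48

Using pₖ = aₖpₖ₋₁ + pₖ₋₂ and qₖ = aₖqₖ₋₁ + qₖ₋₂:
  k=0: a=12, p=12, q=1
  k=1: a=6, p=73, q=6
  k=2: a=1, p=85, q=7
  k=3: a=6, p=583, q=48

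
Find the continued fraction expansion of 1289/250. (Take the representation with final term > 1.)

[5; 6, 2, 2, 3, 2]

1289 = 5·250 + 39
250 = 6·39 + 16
39 = 2·16 + 7
16 = 2·7 + 2
7 = 3·2 + 1
2 = 2·1 + 0  (stop)
So 1289/250 = [5; 6, 2, 2, 3, 2].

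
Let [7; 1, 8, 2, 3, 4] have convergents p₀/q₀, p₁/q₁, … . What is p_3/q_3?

Using pₖ = aₖpₖ₋₁ + pₖ₋₂, qₖ = aₖqₖ₋₁ + qₖ₋₂ (with p₋₁=1, p₋₂=0, q₋₁=0, q₋₂=1):
  k=0: a=7, p=7, q=1
  k=1: a=1, p=8, q=1
  k=2: a=8, p=71, q=9
  k=3: a=2, p=150, q=19

150/19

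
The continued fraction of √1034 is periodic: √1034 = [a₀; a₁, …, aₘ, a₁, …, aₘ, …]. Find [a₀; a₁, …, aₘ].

[32; 6, 2, 2, 2, 6, 64]

a₀ = ⌊√1034⌋ = 32.
With m₀=0, d₀=1 and mₖ₊₁ = dₖaₖ − mₖ, dₖ₊₁ = (n − mₖ₊₁²)/dₖ, aₖ₊₁ = ⌊(a₀+mₖ₊₁)/dₖ₊₁⌋:
  k=1: m=32, d=10, a=6
  k=2: m=28, d=25, a=2
  k=3: m=22, d=22, a=2
  k=4: m=22, d=25, a=2
  k=5: m=28, d=10, a=6
  k=6: m=32, d=1, a=64
d=1 and a=2a₀=64 at k=6, so the next step gives (m, d) = (32, 10) again — its k=1 value — and the period has length 6.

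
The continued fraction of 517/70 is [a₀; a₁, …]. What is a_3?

517 = 7·70 + 27   →  a_0 = 7
70 = 2·27 + 16   →  a_1 = 2
27 = 1·16 + 11   →  a_2 = 1
16 = 1·11 + 5   →  a_3 = 1

1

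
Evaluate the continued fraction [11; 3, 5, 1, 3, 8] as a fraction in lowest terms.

6823/603

Fold from the inside: start with 8/1.
  3 + 1/8 = 25/8
  1 + 8/25 = 33/25
  5 + 25/33 = 190/33
  3 + 33/190 = 603/190
  11 + 190/603 = 6823/603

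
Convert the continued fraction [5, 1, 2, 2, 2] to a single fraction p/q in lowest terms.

97/17

Fold from the inside: start with 2/1.
  2 + 1/2 = 5/2
  2 + 2/5 = 12/5
  1 + 5/12 = 17/12
  5 + 12/17 = 97/17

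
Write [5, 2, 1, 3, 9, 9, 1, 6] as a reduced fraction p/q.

38156/7115

Using pₖ = aₖpₖ₋₁ + pₖ₋₂ and qₖ = aₖqₖ₋₁ + qₖ₋₂:
  k=0: a=5, p=5, q=1
  k=1: a=2, p=11, q=2
  k=2: a=1, p=16, q=3
  k=3: a=3, p=59, q=11
  k=4: a=9, p=547, q=102
  k=5: a=9, p=4982, q=929
  k=6: a=1, p=5529, q=1031
  k=7: a=6, p=38156, q=7115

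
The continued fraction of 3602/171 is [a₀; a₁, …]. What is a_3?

1

3602 = 21·171 + 11   →  a_0 = 21
171 = 15·11 + 6   →  a_1 = 15
11 = 1·6 + 5   →  a_2 = 1
6 = 1·5 + 1   →  a_3 = 1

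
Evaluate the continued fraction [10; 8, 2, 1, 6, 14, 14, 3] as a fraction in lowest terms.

1033329/102110

Using pₖ = aₖpₖ₋₁ + pₖ₋₂ and qₖ = aₖqₖ₋₁ + qₖ₋₂:
  k=0: a=10, p=10, q=1
  k=1: a=8, p=81, q=8
  k=2: a=2, p=172, q=17
  k=3: a=1, p=253, q=25
  k=4: a=6, p=1690, q=167
  k=5: a=14, p=23913, q=2363
  k=6: a=14, p=336472, q=33249
  k=7: a=3, p=1033329, q=102110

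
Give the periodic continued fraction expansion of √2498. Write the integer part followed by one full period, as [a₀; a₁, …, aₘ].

[49; 1, 48, 1, 98]

a₀ = ⌊√2498⌋ = 49.
With m₀=0, d₀=1 and mₖ₊₁ = dₖaₖ − mₖ, dₖ₊₁ = (n − mₖ₊₁²)/dₖ, aₖ₊₁ = ⌊(a₀+mₖ₊₁)/dₖ₊₁⌋:
  k=1: m=49, d=97, a=1
  k=2: m=48, d=2, a=48
  k=3: m=48, d=97, a=1
  k=4: m=49, d=1, a=98
d=1 and a=2a₀=98 at k=4, so the next step gives (m, d) = (49, 97) again — its k=1 value — and the period has length 4.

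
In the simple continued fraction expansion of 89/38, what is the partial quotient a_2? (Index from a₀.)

89 = 2·38 + 13   →  a_0 = 2
38 = 2·13 + 12   →  a_1 = 2
13 = 1·12 + 1   →  a_2 = 1

1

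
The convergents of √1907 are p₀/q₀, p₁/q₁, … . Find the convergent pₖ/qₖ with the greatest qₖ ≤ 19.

131/3

√1907 = [43; 1, 2, 43, 2, 1, 86, …] (period length 6).
Convergents:
  p_0/q_0 = 43/1
  p_1/q_1 = 44/1
  p_2/q_2 = 131/3
  p_3/q_3 = 5677/130
q_2 = 3 ≤ 19 < 130 = q_3, so the answer is 131/3.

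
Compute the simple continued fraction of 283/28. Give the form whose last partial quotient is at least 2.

[10; 9, 3]

283 = 10·28 + 3
28 = 9·3 + 1
3 = 3·1 + 0  (stop)
So 283/28 = [10; 9, 3].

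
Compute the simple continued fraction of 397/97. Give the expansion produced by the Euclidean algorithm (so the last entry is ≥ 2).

[4; 10, 1, 3, 2]

397 = 4×97 + 9
97 = 10×9 + 7
9 = 1×7 + 2
7 = 3×2 + 1
2 = 2×1 + 0  (stop)
So 397/97 = [4; 10, 1, 3, 2].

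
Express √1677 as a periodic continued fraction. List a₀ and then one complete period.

[40; 1, 19, 2, 19, 1, 80]

a₀ = ⌊√1677⌋ = 40.
With m₀=0, d₀=1 and mₖ₊₁ = dₖaₖ − mₖ, dₖ₊₁ = (n − mₖ₊₁²)/dₖ, aₖ₊₁ = ⌊(a₀+mₖ₊₁)/dₖ₊₁⌋:
  k=1: m=40, d=77, a=1
  k=2: m=37, d=4, a=19
  k=3: m=39, d=39, a=2
  k=4: m=39, d=4, a=19
  k=5: m=37, d=77, a=1
  k=6: m=40, d=1, a=80
d=1 and a=2a₀=80 at k=6, so the next step gives (m, d) = (40, 77) again — its k=1 value — and the period has length 6.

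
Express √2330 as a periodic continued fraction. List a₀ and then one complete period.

a₀ = ⌊√2330⌋ = 48.

[48; 3, 1, 2, 2, 1, 3, 96]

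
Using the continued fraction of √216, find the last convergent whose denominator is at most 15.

147/10

√216 = [14; 1, 2, 3, 2, 1, 28, …] (period length 6).
Convergents:
  p_0/q_0 = 14/1
  p_1/q_1 = 15/1
  p_2/q_2 = 44/3
  p_3/q_3 = 147/10
  p_4/q_4 = 338/23
q_3 = 10 ≤ 15 < 23 = q_4, so the answer is 147/10.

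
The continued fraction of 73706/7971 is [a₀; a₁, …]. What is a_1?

4

73706 = 9·7971 + 1967   →  a_0 = 9
7971 = 4·1967 + 103   →  a_1 = 4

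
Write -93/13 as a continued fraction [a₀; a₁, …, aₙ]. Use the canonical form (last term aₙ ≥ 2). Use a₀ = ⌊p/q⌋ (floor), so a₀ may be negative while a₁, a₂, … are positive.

-93 = -8×13 + 11
13 = 1×11 + 2
11 = 5×2 + 1
2 = 2×1 + 0  (stop)
So -93/13 = [-8; 1, 5, 2].

[-8; 1, 5, 2]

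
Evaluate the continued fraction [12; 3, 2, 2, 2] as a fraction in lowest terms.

504/41

Using pₖ = aₖpₖ₋₁ + pₖ₋₂ and qₖ = aₖqₖ₋₁ + qₖ₋₂:
  k=0: a=12, p=12, q=1
  k=1: a=3, p=37, q=3
  k=2: a=2, p=86, q=7
  k=3: a=2, p=209, q=17
  k=4: a=2, p=504, q=41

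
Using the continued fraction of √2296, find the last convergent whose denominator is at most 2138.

55152/1151

√2296 = [47; 1, 10, 1, 94, …] (period length 4).
Convergents:
  p_0/q_0 = 47/1
  p_1/q_1 = 48/1
  p_2/q_2 = 527/11
  p_3/q_3 = 575/12
  p_4/q_4 = 54577/1139
  p_5/q_5 = 55152/1151
  p_6/q_6 = 606097/12649
q_5 = 1151 ≤ 2138 < 12649 = q_6, so the answer is 55152/1151.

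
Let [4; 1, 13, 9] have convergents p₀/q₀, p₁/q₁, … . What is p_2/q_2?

69/14

Using pₖ = aₖpₖ₋₁ + pₖ₋₂, qₖ = aₖqₖ₋₁ + qₖ₋₂ (with p₋₁=1, p₋₂=0, q₋₁=0, q₋₂=1):
  k=0: a=4, p=4, q=1
  k=1: a=1, p=5, q=1
  k=2: a=13, p=69, q=14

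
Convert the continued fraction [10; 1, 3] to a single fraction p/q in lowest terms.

Using pₖ = aₖpₖ₋₁ + pₖ₋₂ and qₖ = aₖqₖ₋₁ + qₖ₋₂:
  k=0: a=10, p=10, q=1
  k=1: a=1, p=11, q=1
  k=2: a=3, p=43, q=4

43/4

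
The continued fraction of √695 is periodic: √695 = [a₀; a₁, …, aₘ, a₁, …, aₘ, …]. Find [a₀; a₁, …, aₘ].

a₀ = ⌊√695⌋ = 26.
With m₀=0, d₀=1 and mₖ₊₁ = dₖaₖ − mₖ, dₖ₊₁ = (n − mₖ₊₁²)/dₖ, aₖ₊₁ = ⌊(a₀+mₖ₊₁)/dₖ₊₁⌋:
  k=1: m=26, d=19, a=2
  k=2: m=12, d=29, a=1
  k=3: m=17, d=14, a=3
  k=4: m=25, d=5, a=10
  k=5: m=25, d=14, a=3
  k=6: m=17, d=29, a=1
  k=7: m=12, d=19, a=2
  k=8: m=26, d=1, a=52
d=1 and a=2a₀=52 at k=8, so the next step gives (m, d) = (26, 19) again — its k=1 value — and the period has length 8.

[26; 2, 1, 3, 10, 3, 1, 2, 52]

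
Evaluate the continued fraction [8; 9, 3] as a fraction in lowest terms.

Using pₖ = aₖpₖ₋₁ + pₖ₋₂ and qₖ = aₖqₖ₋₁ + qₖ₋₂:
  k=0: a=8, p=8, q=1
  k=1: a=9, p=73, q=9
  k=2: a=3, p=227, q=28

227/28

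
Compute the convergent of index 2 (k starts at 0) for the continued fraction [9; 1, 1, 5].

19/2

Using pₖ = aₖpₖ₋₁ + pₖ₋₂, qₖ = aₖqₖ₋₁ + qₖ₋₂ (with p₋₁=1, p₋₂=0, q₋₁=0, q₋₂=1):
  k=0: a=9, p=9, q=1
  k=1: a=1, p=10, q=1
  k=2: a=1, p=19, q=2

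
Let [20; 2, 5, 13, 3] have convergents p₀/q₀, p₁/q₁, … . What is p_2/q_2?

Using pₖ = aₖpₖ₋₁ + pₖ₋₂, qₖ = aₖqₖ₋₁ + qₖ₋₂ (with p₋₁=1, p₋₂=0, q₋₁=0, q₋₂=1):
  k=0: a=20, p=20, q=1
  k=1: a=2, p=41, q=2
  k=2: a=5, p=225, q=11

225/11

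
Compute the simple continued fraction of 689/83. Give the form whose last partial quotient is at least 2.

689 = 8*83 + 25
83 = 3*25 + 8
25 = 3*8 + 1
8 = 8*1 + 0  (stop)
So 689/83 = [8; 3, 3, 8].

[8; 3, 3, 8]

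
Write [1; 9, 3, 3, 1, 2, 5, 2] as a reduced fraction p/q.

4349/3927

Using pₖ = aₖpₖ₋₁ + pₖ₋₂ and qₖ = aₖqₖ₋₁ + qₖ₋₂:
  k=0: a=1, p=1, q=1
  k=1: a=9, p=10, q=9
  k=2: a=3, p=31, q=28
  k=3: a=3, p=103, q=93
  k=4: a=1, p=134, q=121
  k=5: a=2, p=371, q=335
  k=6: a=5, p=1989, q=1796
  k=7: a=2, p=4349, q=3927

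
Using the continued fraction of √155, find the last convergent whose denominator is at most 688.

6088/489

√155 = [12; 2, 4, 2, 24, …] (period length 4).
Convergents:
  p_0/q_0 = 12/1
  p_1/q_1 = 25/2
  p_2/q_2 = 112/9
  p_3/q_3 = 249/20
  p_4/q_4 = 6088/489
  p_5/q_5 = 12425/998
q_4 = 489 ≤ 688 < 998 = q_5, so the answer is 6088/489.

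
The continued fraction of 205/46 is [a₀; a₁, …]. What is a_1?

205 = 4·46 + 21   →  a_0 = 4
46 = 2·21 + 4   →  a_1 = 2

2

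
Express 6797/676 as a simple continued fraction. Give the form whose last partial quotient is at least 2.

[10; 18, 3, 1, 2, 3]

6797 = 10×676 + 37
676 = 18×37 + 10
37 = 3×10 + 7
10 = 1×7 + 3
7 = 2×3 + 1
3 = 3×1 + 0  (stop)
So 6797/676 = [10; 18, 3, 1, 2, 3].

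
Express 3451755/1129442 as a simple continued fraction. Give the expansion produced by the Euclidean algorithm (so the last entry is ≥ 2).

3451755 = 3·1129442 + 63429
1129442 = 17·63429 + 51149
63429 = 1·51149 + 12280
51149 = 4·12280 + 2029
12280 = 6·2029 + 106
2029 = 19·106 + 15
106 = 7·15 + 1
15 = 15·1 + 0  (stop)
So 3451755/1129442 = [3; 17, 1, 4, 6, 19, 7, 15].

[3; 17, 1, 4, 6, 19, 7, 15]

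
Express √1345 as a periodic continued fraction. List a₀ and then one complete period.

[36; 1, 2, 14, 2, 1, 72]

a₀ = ⌊√1345⌋ = 36.
With m₀=0, d₀=1 and mₖ₊₁ = dₖaₖ − mₖ, dₖ₊₁ = (n − mₖ₊₁²)/dₖ, aₖ₊₁ = ⌊(a₀+mₖ₊₁)/dₖ₊₁⌋:
  k=1: m=36, d=49, a=1
  k=2: m=13, d=24, a=2
  k=3: m=35, d=5, a=14
  k=4: m=35, d=24, a=2
  k=5: m=13, d=49, a=1
  k=6: m=36, d=1, a=72
d=1 and a=2a₀=72 at k=6, so the next step gives (m, d) = (36, 49) again — its k=1 value — and the period has length 6.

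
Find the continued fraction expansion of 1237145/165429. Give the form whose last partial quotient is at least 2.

1237145 = 7×165429 + 79142
165429 = 2×79142 + 7145
79142 = 11×7145 + 547
7145 = 13×547 + 34
547 = 16×34 + 3
34 = 11×3 + 1
3 = 3×1 + 0  (stop)
So 1237145/165429 = [7; 2, 11, 13, 16, 11, 3].

[7; 2, 11, 13, 16, 11, 3]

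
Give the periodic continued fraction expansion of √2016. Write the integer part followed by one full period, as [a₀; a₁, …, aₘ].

[44; 1, 8, 1, 88]

a₀ = ⌊√2016⌋ = 44.
With m₀=0, d₀=1 and mₖ₊₁ = dₖaₖ − mₖ, dₖ₊₁ = (n − mₖ₊₁²)/dₖ, aₖ₊₁ = ⌊(a₀+mₖ₊₁)/dₖ₊₁⌋:
  k=1: m=44, d=80, a=1
  k=2: m=36, d=9, a=8
  k=3: m=36, d=80, a=1
  k=4: m=44, d=1, a=88
d=1 and a=2a₀=88 at k=4, so the next step gives (m, d) = (44, 80) again — its k=1 value — and the period has length 4.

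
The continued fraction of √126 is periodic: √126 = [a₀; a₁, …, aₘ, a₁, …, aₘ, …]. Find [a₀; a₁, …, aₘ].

[11; 4, 2, 4, 22]

a₀ = ⌊√126⌋ = 11.
With m₀=0, d₀=1 and mₖ₊₁ = dₖaₖ − mₖ, dₖ₊₁ = (n − mₖ₊₁²)/dₖ, aₖ₊₁ = ⌊(a₀+mₖ₊₁)/dₖ₊₁⌋:
  k=1: m=11, d=5, a=4
  k=2: m=9, d=9, a=2
  k=3: m=9, d=5, a=4
  k=4: m=11, d=1, a=22
d=1 and a=2a₀=22 at k=4, so the next step gives (m, d) = (11, 5) again — its k=1 value — and the period has length 4.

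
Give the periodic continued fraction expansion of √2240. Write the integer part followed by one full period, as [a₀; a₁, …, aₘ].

[47; 3, 23, 3, 94]

a₀ = ⌊√2240⌋ = 47.
With m₀=0, d₀=1 and mₖ₊₁ = dₖaₖ − mₖ, dₖ₊₁ = (n − mₖ₊₁²)/dₖ, aₖ₊₁ = ⌊(a₀+mₖ₊₁)/dₖ₊₁⌋:
  k=1: m=47, d=31, a=3
  k=2: m=46, d=4, a=23
  k=3: m=46, d=31, a=3
  k=4: m=47, d=1, a=94
d=1 and a=2a₀=94 at k=4, so the next step gives (m, d) = (47, 31) again — its k=1 value — and the period has length 4.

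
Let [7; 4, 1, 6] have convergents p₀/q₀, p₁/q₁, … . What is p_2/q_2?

36/5

Using pₖ = aₖpₖ₋₁ + pₖ₋₂, qₖ = aₖqₖ₋₁ + qₖ₋₂ (with p₋₁=1, p₋₂=0, q₋₁=0, q₋₂=1):
  k=0: a=7, p=7, q=1
  k=1: a=4, p=29, q=4
  k=2: a=1, p=36, q=5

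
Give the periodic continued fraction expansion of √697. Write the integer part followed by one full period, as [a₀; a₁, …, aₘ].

[26; 2, 2, 52]

a₀ = ⌊√697⌋ = 26.
With m₀=0, d₀=1 and mₖ₊₁ = dₖaₖ − mₖ, dₖ₊₁ = (n − mₖ₊₁²)/dₖ, aₖ₊₁ = ⌊(a₀+mₖ₊₁)/dₖ₊₁⌋:
  k=1: m=26, d=21, a=2
  k=2: m=16, d=21, a=2
  k=3: m=26, d=1, a=52
d=1 and a=2a₀=52 at k=3, so the next step gives (m, d) = (26, 21) again — its k=1 value — and the period has length 3.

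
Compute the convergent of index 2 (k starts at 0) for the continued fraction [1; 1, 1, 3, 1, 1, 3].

Using pₖ = aₖpₖ₋₁ + pₖ₋₂, qₖ = aₖqₖ₋₁ + qₖ₋₂ (with p₋₁=1, p₋₂=0, q₋₁=0, q₋₂=1):
  k=0: a=1, p=1, q=1
  k=1: a=1, p=2, q=1
  k=2: a=1, p=3, q=2

3/2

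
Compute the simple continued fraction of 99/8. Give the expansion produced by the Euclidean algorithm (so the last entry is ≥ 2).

[12; 2, 1, 2]

99 = 12·8 + 3
8 = 2·3 + 2
3 = 1·2 + 1
2 = 2·1 + 0  (stop)
So 99/8 = [12; 2, 1, 2].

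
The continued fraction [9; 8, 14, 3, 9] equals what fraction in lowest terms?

29525/3236

Fold from the inside: start with 9/1.
  3 + 1/9 = 28/9
  14 + 9/28 = 401/28
  8 + 28/401 = 3236/401
  9 + 401/3236 = 29525/3236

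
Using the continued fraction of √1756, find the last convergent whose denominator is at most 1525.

√1756 = [41; 1, 9, 2, 20, 2, 9, 1, 82, …] (period length 8).
Convergents:
  p_0/q_0 = 41/1
  p_1/q_1 = 42/1
  p_2/q_2 = 419/10
  p_3/q_3 = 880/21
  p_4/q_4 = 18019/430
  p_5/q_5 = 36918/881
  p_6/q_6 = 350281/8359
q_5 = 881 ≤ 1525 < 8359 = q_6, so the answer is 36918/881.

36918/881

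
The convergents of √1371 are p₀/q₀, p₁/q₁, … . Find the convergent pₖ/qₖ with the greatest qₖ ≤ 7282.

101417/2739

√1371 = [37; 37, 74, …] (period length 2).
Convergents:
  p_0/q_0 = 37/1
  p_1/q_1 = 1370/37
  p_2/q_2 = 101417/2739
  p_3/q_3 = 3753799/101380
q_2 = 2739 ≤ 7282 < 101380 = q_3, so the answer is 101417/2739.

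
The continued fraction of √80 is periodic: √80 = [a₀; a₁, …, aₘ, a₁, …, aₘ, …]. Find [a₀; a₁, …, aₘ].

a₀ = ⌊√80⌋ = 8.
With m₀=0, d₀=1 and mₖ₊₁ = dₖaₖ − mₖ, dₖ₊₁ = (n − mₖ₊₁²)/dₖ, aₖ₊₁ = ⌊(a₀+mₖ₊₁)/dₖ₊₁⌋:
  k=1: m=8, d=16, a=1
  k=2: m=8, d=1, a=16
d=1 and a=2a₀=16 at k=2, so the next step gives (m, d) = (8, 16) again — its k=1 value — and the period has length 2.

[8; 1, 16]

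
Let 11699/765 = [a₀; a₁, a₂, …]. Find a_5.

11699 = 15·765 + 224   →  a_0 = 15
765 = 3·224 + 93   →  a_1 = 3
224 = 2·93 + 38   →  a_2 = 2
93 = 2·38 + 17   →  a_3 = 2
38 = 2·17 + 4   →  a_4 = 2
17 = 4·4 + 1   →  a_5 = 4

4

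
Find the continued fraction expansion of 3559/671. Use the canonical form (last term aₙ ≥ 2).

3559 = 5·671 + 204
671 = 3·204 + 59
204 = 3·59 + 27
59 = 2·27 + 5
27 = 5·5 + 2
5 = 2·2 + 1
2 = 2·1 + 0  (stop)
So 3559/671 = [5; 3, 3, 2, 5, 2, 2].

[5; 3, 3, 2, 5, 2, 2]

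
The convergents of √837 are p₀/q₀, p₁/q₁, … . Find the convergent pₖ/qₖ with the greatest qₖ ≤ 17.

405/14

√837 = [28; 1, 13, 2, 13, 1, 56, …] (period length 6).
Convergents:
  p_0/q_0 = 28/1
  p_1/q_1 = 29/1
  p_2/q_2 = 405/14
  p_3/q_3 = 839/29
q_2 = 14 ≤ 17 < 29 = q_3, so the answer is 405/14.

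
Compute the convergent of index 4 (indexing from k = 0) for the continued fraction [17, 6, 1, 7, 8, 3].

7664/447

Using pₖ = aₖpₖ₋₁ + pₖ₋₂, qₖ = aₖqₖ₋₁ + qₖ₋₂ (with p₋₁=1, p₋₂=0, q₋₁=0, q₋₂=1):
  k=0: a=17, p=17, q=1
  k=1: a=6, p=103, q=6
  k=2: a=1, p=120, q=7
  k=3: a=7, p=943, q=55
  k=4: a=8, p=7664, q=447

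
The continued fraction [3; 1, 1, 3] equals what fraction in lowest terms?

25/7

Using pₖ = aₖpₖ₋₁ + pₖ₋₂ and qₖ = aₖqₖ₋₁ + qₖ₋₂:
  k=0: a=3, p=3, q=1
  k=1: a=1, p=4, q=1
  k=2: a=1, p=7, q=2
  k=3: a=3, p=25, q=7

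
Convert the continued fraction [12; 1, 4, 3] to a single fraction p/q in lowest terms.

Fold from the inside: start with 3/1.
  4 + 1/3 = 13/3
  1 + 3/13 = 16/13
  12 + 13/16 = 205/16

205/16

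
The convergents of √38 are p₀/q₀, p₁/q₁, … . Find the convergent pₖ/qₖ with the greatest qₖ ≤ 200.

450/73

√38 = [6; 6, 12, …] (period length 2).
Convergents:
  p_0/q_0 = 6/1
  p_1/q_1 = 37/6
  p_2/q_2 = 450/73
  p_3/q_3 = 2737/444
q_2 = 73 ≤ 200 < 444 = q_3, so the answer is 450/73.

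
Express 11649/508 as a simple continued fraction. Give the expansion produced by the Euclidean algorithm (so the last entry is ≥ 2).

11649 = 22×508 + 473
508 = 1×473 + 35
473 = 13×35 + 18
35 = 1×18 + 17
18 = 1×17 + 1
17 = 17×1 + 0  (stop)
So 11649/508 = [22; 1, 13, 1, 1, 17].

[22; 1, 13, 1, 1, 17]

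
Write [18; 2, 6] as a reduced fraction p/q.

240/13

Fold from the inside: start with 6/1.
  2 + 1/6 = 13/6
  18 + 6/13 = 240/13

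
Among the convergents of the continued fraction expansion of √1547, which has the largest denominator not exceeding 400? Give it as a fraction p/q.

9243/235

√1547 = [39; 3, 78, …] (period length 2).
Convergents:
  p_0/q_0 = 39/1
  p_1/q_1 = 118/3
  p_2/q_2 = 9243/235
  p_3/q_3 = 27847/708
q_2 = 235 ≤ 400 < 708 = q_3, so the answer is 9243/235.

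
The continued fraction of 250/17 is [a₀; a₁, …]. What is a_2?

2

250 = 14·17 + 12   →  a_0 = 14
17 = 1·12 + 5   →  a_1 = 1
12 = 2·5 + 2   →  a_2 = 2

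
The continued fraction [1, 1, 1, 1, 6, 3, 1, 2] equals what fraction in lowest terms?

Fold from the inside: start with 2/1.
  1 + 1/2 = 3/2
  3 + 2/3 = 11/3
  6 + 3/11 = 69/11
  1 + 11/69 = 80/69
  1 + 69/80 = 149/80
  1 + 80/149 = 229/149
  1 + 149/229 = 378/229

378/229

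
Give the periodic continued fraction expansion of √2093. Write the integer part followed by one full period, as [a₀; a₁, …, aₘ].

a₀ = ⌊√2093⌋ = 45.
With m₀=0, d₀=1 and mₖ₊₁ = dₖaₖ − mₖ, dₖ₊₁ = (n − mₖ₊₁²)/dₖ, aₖ₊₁ = ⌊(a₀+mₖ₊₁)/dₖ₊₁⌋:
  k=1: m=45, d=68, a=1
  k=2: m=23, d=23, a=2
  k=3: m=23, d=68, a=1
  k=4: m=45, d=1, a=90
d=1 and a=2a₀=90 at k=4, so the next step gives (m, d) = (45, 68) again — its k=1 value — and the period has length 4.

[45; 1, 2, 1, 90]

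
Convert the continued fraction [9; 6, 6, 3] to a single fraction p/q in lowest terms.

1072/117

Using pₖ = aₖpₖ₋₁ + pₖ₋₂ and qₖ = aₖqₖ₋₁ + qₖ₋₂:
  k=0: a=9, p=9, q=1
  k=1: a=6, p=55, q=6
  k=2: a=6, p=339, q=37
  k=3: a=3, p=1072, q=117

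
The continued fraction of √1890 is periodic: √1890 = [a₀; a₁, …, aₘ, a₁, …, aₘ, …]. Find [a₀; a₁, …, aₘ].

a₀ = ⌊√1890⌋ = 43.
With m₀=0, d₀=1 and mₖ₊₁ = dₖaₖ − mₖ, dₖ₊₁ = (n − mₖ₊₁²)/dₖ, aₖ₊₁ = ⌊(a₀+mₖ₊₁)/dₖ₊₁⌋:
  k=1: m=43, d=41, a=2
  k=2: m=39, d=9, a=9
  k=3: m=42, d=14, a=6
  k=4: m=42, d=9, a=9
  k=5: m=39, d=41, a=2
  k=6: m=43, d=1, a=86
d=1 and a=2a₀=86 at k=6, so the next step gives (m, d) = (43, 41) again — its k=1 value — and the period has length 6.

[43; 2, 9, 6, 9, 2, 86]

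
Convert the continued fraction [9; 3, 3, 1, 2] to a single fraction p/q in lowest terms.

Fold from the inside: start with 2/1.
  1 + 1/2 = 3/2
  3 + 2/3 = 11/3
  3 + 3/11 = 36/11
  9 + 11/36 = 335/36

335/36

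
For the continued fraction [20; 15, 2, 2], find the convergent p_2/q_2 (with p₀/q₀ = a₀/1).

Using pₖ = aₖpₖ₋₁ + pₖ₋₂, qₖ = aₖqₖ₋₁ + qₖ₋₂ (with p₋₁=1, p₋₂=0, q₋₁=0, q₋₂=1):
  k=0: a=20, p=20, q=1
  k=1: a=15, p=301, q=15
  k=2: a=2, p=622, q=31

622/31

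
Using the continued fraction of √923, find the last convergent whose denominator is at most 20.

√923 = [30; 2, 1, 1, 1, 2, 60, …] (period length 6).
Convergents:
  p_0/q_0 = 30/1
  p_1/q_1 = 61/2
  p_2/q_2 = 91/3
  p_3/q_3 = 152/5
  p_4/q_4 = 243/8
  p_5/q_5 = 638/21
q_4 = 8 ≤ 20 < 21 = q_5, so the answer is 243/8.

243/8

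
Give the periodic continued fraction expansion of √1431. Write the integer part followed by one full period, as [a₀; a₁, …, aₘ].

[37; 1, 4, 1, 4, 1, 74]

a₀ = ⌊√1431⌋ = 37.
With m₀=0, d₀=1 and mₖ₊₁ = dₖaₖ − mₖ, dₖ₊₁ = (n − mₖ₊₁²)/dₖ, aₖ₊₁ = ⌊(a₀+mₖ₊₁)/dₖ₊₁⌋:
  k=1: m=37, d=62, a=1
  k=2: m=25, d=13, a=4
  k=3: m=27, d=54, a=1
  k=4: m=27, d=13, a=4
  k=5: m=25, d=62, a=1
  k=6: m=37, d=1, a=74
d=1 and a=2a₀=74 at k=6, so the next step gives (m, d) = (37, 62) again — its k=1 value — and the period has length 6.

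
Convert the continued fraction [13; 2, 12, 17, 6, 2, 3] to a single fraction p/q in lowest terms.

Fold from the inside: start with 3/1.
  2 + 1/3 = 7/3
  6 + 3/7 = 45/7
  17 + 7/45 = 772/45
  12 + 45/772 = 9309/772
  2 + 772/9309 = 19390/9309
  13 + 9309/19390 = 261379/19390

261379/19390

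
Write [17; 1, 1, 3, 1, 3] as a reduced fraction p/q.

Using pₖ = aₖpₖ₋₁ + pₖ₋₂ and qₖ = aₖqₖ₋₁ + qₖ₋₂:
  k=0: a=17, p=17, q=1
  k=1: a=1, p=18, q=1
  k=2: a=1, p=35, q=2
  k=3: a=3, p=123, q=7
  k=4: a=1, p=158, q=9
  k=5: a=3, p=597, q=34

597/34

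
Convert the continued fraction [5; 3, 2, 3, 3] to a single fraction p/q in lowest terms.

Fold from the inside: start with 3/1.
  3 + 1/3 = 10/3
  2 + 3/10 = 23/10
  3 + 10/23 = 79/23
  5 + 23/79 = 418/79

418/79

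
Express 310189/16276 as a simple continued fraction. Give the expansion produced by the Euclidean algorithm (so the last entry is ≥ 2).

310189 = 19·16276 + 945
16276 = 17·945 + 211
945 = 4·211 + 101
211 = 2·101 + 9
101 = 11·9 + 2
9 = 4·2 + 1
2 = 2·1 + 0  (stop)
So 310189/16276 = [19; 17, 4, 2, 11, 4, 2].

[19; 17, 4, 2, 11, 4, 2]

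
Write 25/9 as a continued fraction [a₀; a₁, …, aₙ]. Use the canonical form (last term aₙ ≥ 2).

25 = 2*9 + 7
9 = 1*7 + 2
7 = 3*2 + 1
2 = 2*1 + 0  (stop)
So 25/9 = [2; 1, 3, 2].

[2; 1, 3, 2]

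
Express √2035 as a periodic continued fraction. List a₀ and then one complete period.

[45; 9, 90]

a₀ = ⌊√2035⌋ = 45.
With m₀=0, d₀=1 and mₖ₊₁ = dₖaₖ − mₖ, dₖ₊₁ = (n − mₖ₊₁²)/dₖ, aₖ₊₁ = ⌊(a₀+mₖ₊₁)/dₖ₊₁⌋:
  k=1: m=45, d=10, a=9
  k=2: m=45, d=1, a=90
d=1 and a=2a₀=90 at k=2, so the next step gives (m, d) = (45, 10) again — its k=1 value — and the period has length 2.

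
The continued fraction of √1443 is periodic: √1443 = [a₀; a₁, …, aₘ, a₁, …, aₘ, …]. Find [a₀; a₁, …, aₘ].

[37; 1, 74]

a₀ = ⌊√1443⌋ = 37.
With m₀=0, d₀=1 and mₖ₊₁ = dₖaₖ − mₖ, dₖ₊₁ = (n − mₖ₊₁²)/dₖ, aₖ₊₁ = ⌊(a₀+mₖ₊₁)/dₖ₊₁⌋:
  k=1: m=37, d=74, a=1
  k=2: m=37, d=1, a=74
d=1 and a=2a₀=74 at k=2, so the next step gives (m, d) = (37, 74) again — its k=1 value — and the period has length 2.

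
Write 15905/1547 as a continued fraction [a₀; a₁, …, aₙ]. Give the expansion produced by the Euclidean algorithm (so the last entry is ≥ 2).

[10; 3, 1, 1, 3, 1, 15, 3]

15905 = 10×1547 + 435
1547 = 3×435 + 242
435 = 1×242 + 193
242 = 1×193 + 49
193 = 3×49 + 46
49 = 1×46 + 3
46 = 15×3 + 1
3 = 3×1 + 0  (stop)
So 15905/1547 = [10; 3, 1, 1, 3, 1, 15, 3].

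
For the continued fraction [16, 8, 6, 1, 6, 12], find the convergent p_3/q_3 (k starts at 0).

919/57

Using pₖ = aₖpₖ₋₁ + pₖ₋₂, qₖ = aₖqₖ₋₁ + qₖ₋₂ (with p₋₁=1, p₋₂=0, q₋₁=0, q₋₂=1):
  k=0: a=16, p=16, q=1
  k=1: a=8, p=129, q=8
  k=2: a=6, p=790, q=49
  k=3: a=1, p=919, q=57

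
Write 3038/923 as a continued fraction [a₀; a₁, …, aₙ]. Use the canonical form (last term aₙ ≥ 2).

3038 = 3*923 + 269
923 = 3*269 + 116
269 = 2*116 + 37
116 = 3*37 + 5
37 = 7*5 + 2
5 = 2*2 + 1
2 = 2*1 + 0  (stop)
So 3038/923 = [3; 3, 2, 3, 7, 2, 2].

[3; 3, 2, 3, 7, 2, 2]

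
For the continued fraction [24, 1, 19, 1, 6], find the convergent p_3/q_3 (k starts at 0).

524/21

Using pₖ = aₖpₖ₋₁ + pₖ₋₂, qₖ = aₖqₖ₋₁ + qₖ₋₂ (with p₋₁=1, p₋₂=0, q₋₁=0, q₋₂=1):
  k=0: a=24, p=24, q=1
  k=1: a=1, p=25, q=1
  k=2: a=19, p=499, q=20
  k=3: a=1, p=524, q=21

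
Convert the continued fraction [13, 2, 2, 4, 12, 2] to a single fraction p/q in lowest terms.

7509/560

Fold from the inside: start with 2/1.
  12 + 1/2 = 25/2
  4 + 2/25 = 102/25
  2 + 25/102 = 229/102
  2 + 102/229 = 560/229
  13 + 229/560 = 7509/560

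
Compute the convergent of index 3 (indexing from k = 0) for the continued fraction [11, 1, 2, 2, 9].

Using pₖ = aₖpₖ₋₁ + pₖ₋₂, qₖ = aₖqₖ₋₁ + qₖ₋₂ (with p₋₁=1, p₋₂=0, q₋₁=0, q₋₂=1):
  k=0: a=11, p=11, q=1
  k=1: a=1, p=12, q=1
  k=2: a=2, p=35, q=3
  k=3: a=2, p=82, q=7

82/7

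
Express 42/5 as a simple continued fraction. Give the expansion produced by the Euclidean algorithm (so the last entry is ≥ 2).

[8; 2, 2]

42 = 8·5 + 2
5 = 2·2 + 1
2 = 2·1 + 0  (stop)
So 42/5 = [8; 2, 2].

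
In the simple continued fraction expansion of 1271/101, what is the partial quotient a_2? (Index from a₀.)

1271 = 12·101 + 59   →  a_0 = 12
101 = 1·59 + 42   →  a_1 = 1
59 = 1·42 + 17   →  a_2 = 1

1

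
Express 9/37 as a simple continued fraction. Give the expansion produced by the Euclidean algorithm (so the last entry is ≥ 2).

9 = 0*37 + 9
37 = 4*9 + 1
9 = 9*1 + 0  (stop)
So 9/37 = [0; 4, 9].

[0; 4, 9]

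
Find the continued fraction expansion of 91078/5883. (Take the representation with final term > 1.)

91078 = 15·5883 + 2833
5883 = 2·2833 + 217
2833 = 13·217 + 12
217 = 18·12 + 1
12 = 12·1 + 0  (stop)
So 91078/5883 = [15; 2, 13, 18, 12].

[15; 2, 13, 18, 12]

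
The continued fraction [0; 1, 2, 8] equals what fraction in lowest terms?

17/25

Fold from the inside: start with 8/1.
  2 + 1/8 = 17/8
  1 + 8/17 = 25/17
  0 + 17/25 = 17/25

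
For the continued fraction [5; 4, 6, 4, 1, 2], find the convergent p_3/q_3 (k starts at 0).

545/104

Using pₖ = aₖpₖ₋₁ + pₖ₋₂, qₖ = aₖqₖ₋₁ + qₖ₋₂ (with p₋₁=1, p₋₂=0, q₋₁=0, q₋₂=1):
  k=0: a=5, p=5, q=1
  k=1: a=4, p=21, q=4
  k=2: a=6, p=131, q=25
  k=3: a=4, p=545, q=104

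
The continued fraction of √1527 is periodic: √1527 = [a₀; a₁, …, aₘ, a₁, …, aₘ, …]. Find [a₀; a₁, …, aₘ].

[39; 13, 78]

a₀ = ⌊√1527⌋ = 39.
With m₀=0, d₀=1 and mₖ₊₁ = dₖaₖ − mₖ, dₖ₊₁ = (n − mₖ₊₁²)/dₖ, aₖ₊₁ = ⌊(a₀+mₖ₊₁)/dₖ₊₁⌋:
  k=1: m=39, d=6, a=13
  k=2: m=39, d=1, a=78
d=1 and a=2a₀=78 at k=2, so the next step gives (m, d) = (39, 6) again — its k=1 value — and the period has length 2.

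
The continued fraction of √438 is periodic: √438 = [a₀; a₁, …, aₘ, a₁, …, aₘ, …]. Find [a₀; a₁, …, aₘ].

a₀ = ⌊√438⌋ = 20.
With m₀=0, d₀=1 and mₖ₊₁ = dₖaₖ − mₖ, dₖ₊₁ = (n − mₖ₊₁²)/dₖ, aₖ₊₁ = ⌊(a₀+mₖ₊₁)/dₖ₊₁⌋:
  k=1: m=20, d=38, a=1
  k=2: m=18, d=3, a=12
  k=3: m=18, d=38, a=1
  k=4: m=20, d=1, a=40
d=1 and a=2a₀=40 at k=4, so the next step gives (m, d) = (20, 38) again — its k=1 value — and the period has length 4.

[20; 1, 12, 1, 40]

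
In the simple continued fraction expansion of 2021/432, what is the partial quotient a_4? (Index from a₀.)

3

2021 = 4·432 + 293   →  a_0 = 4
432 = 1·293 + 139   →  a_1 = 1
293 = 2·139 + 15   →  a_2 = 2
139 = 9·15 + 4   →  a_3 = 9
15 = 3·4 + 3   →  a_4 = 3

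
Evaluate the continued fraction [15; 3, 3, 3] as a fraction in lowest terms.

Fold from the inside: start with 3/1.
  3 + 1/3 = 10/3
  3 + 3/10 = 33/10
  15 + 10/33 = 505/33

505/33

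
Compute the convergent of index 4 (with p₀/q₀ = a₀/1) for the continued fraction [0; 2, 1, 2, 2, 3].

7/19

Using pₖ = aₖpₖ₋₁ + pₖ₋₂, qₖ = aₖqₖ₋₁ + qₖ₋₂ (with p₋₁=1, p₋₂=0, q₋₁=0, q₋₂=1):
  k=0: a=0, p=0, q=1
  k=1: a=2, p=1, q=2
  k=2: a=1, p=1, q=3
  k=3: a=2, p=3, q=8
  k=4: a=2, p=7, q=19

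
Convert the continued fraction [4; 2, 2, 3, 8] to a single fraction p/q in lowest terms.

622/141

Fold from the inside: start with 8/1.
  3 + 1/8 = 25/8
  2 + 8/25 = 58/25
  2 + 25/58 = 141/58
  4 + 58/141 = 622/141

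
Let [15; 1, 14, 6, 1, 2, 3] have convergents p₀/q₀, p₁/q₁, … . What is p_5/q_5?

4828/303

Using pₖ = aₖpₖ₋₁ + pₖ₋₂, qₖ = aₖqₖ₋₁ + qₖ₋₂ (with p₋₁=1, p₋₂=0, q₋₁=0, q₋₂=1):
  k=0: a=15, p=15, q=1
  k=1: a=1, p=16, q=1
  k=2: a=14, p=239, q=15
  k=3: a=6, p=1450, q=91
  k=4: a=1, p=1689, q=106
  k=5: a=2, p=4828, q=303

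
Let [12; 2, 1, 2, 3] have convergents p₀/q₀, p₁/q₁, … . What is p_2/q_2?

Using pₖ = aₖpₖ₋₁ + pₖ₋₂, qₖ = aₖqₖ₋₁ + qₖ₋₂ (with p₋₁=1, p₋₂=0, q₋₁=0, q₋₂=1):
  k=0: a=12, p=12, q=1
  k=1: a=2, p=25, q=2
  k=2: a=1, p=37, q=3

37/3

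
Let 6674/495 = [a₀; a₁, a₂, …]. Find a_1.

6674 = 13·495 + 239   →  a_0 = 13
495 = 2·239 + 17   →  a_1 = 2

2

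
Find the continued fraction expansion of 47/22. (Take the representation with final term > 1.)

[2; 7, 3]

47 = 2×22 + 3
22 = 7×3 + 1
3 = 3×1 + 0  (stop)
So 47/22 = [2; 7, 3].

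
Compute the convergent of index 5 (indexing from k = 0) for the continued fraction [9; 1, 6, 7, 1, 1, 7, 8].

Using pₖ = aₖpₖ₋₁ + pₖ₋₂, qₖ = aₖqₖ₋₁ + qₖ₋₂ (with p₋₁=1, p₋₂=0, q₋₁=0, q₋₂=1):
  k=0: a=9, p=9, q=1
  k=1: a=1, p=10, q=1
  k=2: a=6, p=69, q=7
  k=3: a=7, p=493, q=50
  k=4: a=1, p=562, q=57
  k=5: a=1, p=1055, q=107

1055/107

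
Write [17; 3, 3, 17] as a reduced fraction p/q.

Using pₖ = aₖpₖ₋₁ + pₖ₋₂ and qₖ = aₖqₖ₋₁ + qₖ₋₂:
  k=0: a=17, p=17, q=1
  k=1: a=3, p=52, q=3
  k=2: a=3, p=173, q=10
  k=3: a=17, p=2993, q=173

2993/173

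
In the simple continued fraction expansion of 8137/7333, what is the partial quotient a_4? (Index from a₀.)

2

8137 = 1·7333 + 804   →  a_0 = 1
7333 = 9·804 + 97   →  a_1 = 9
804 = 8·97 + 28   →  a_2 = 8
97 = 3·28 + 13   →  a_3 = 3
28 = 2·13 + 2   →  a_4 = 2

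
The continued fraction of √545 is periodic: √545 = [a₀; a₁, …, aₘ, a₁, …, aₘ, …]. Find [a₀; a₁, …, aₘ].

[23; 2, 1, 8, 1, 2, 46]

a₀ = ⌊√545⌋ = 23.
With m₀=0, d₀=1 and mₖ₊₁ = dₖaₖ − mₖ, dₖ₊₁ = (n − mₖ₊₁²)/dₖ, aₖ₊₁ = ⌊(a₀+mₖ₊₁)/dₖ₊₁⌋:
  k=1: m=23, d=16, a=2
  k=2: m=9, d=29, a=1
  k=3: m=20, d=5, a=8
  k=4: m=20, d=29, a=1
  k=5: m=9, d=16, a=2
  k=6: m=23, d=1, a=46
d=1 and a=2a₀=46 at k=6, so the next step gives (m, d) = (23, 16) again — its k=1 value — and the period has length 6.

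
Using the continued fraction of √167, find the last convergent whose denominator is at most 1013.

√167 = [12; 1, 11, 1, 24, …] (period length 4).
Convergents:
  p_0/q_0 = 12/1
  p_1/q_1 = 13/1
  p_2/q_2 = 155/12
  p_3/q_3 = 168/13
  p_4/q_4 = 4187/324
  p_5/q_5 = 4355/337
  p_6/q_6 = 52092/4031
q_5 = 337 ≤ 1013 < 4031 = q_6, so the answer is 4355/337.

4355/337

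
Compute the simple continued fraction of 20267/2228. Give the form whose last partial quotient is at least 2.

[9; 10, 2, 1, 3, 9, 2]

20267 = 9*2228 + 215
2228 = 10*215 + 78
215 = 2*78 + 59
78 = 1*59 + 19
59 = 3*19 + 2
19 = 9*2 + 1
2 = 2*1 + 0  (stop)
So 20267/2228 = [9; 10, 2, 1, 3, 9, 2].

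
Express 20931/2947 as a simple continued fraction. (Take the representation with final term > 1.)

20931 = 7×2947 + 302
2947 = 9×302 + 229
302 = 1×229 + 73
229 = 3×73 + 10
73 = 7×10 + 3
10 = 3×3 + 1
3 = 3×1 + 0  (stop)
So 20931/2947 = [7; 9, 1, 3, 7, 3, 3].

[7; 9, 1, 3, 7, 3, 3]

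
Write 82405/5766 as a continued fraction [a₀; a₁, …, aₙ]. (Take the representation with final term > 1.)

[14; 3, 2, 3, 13, 18]

82405 = 14·5766 + 1681
5766 = 3·1681 + 723
1681 = 2·723 + 235
723 = 3·235 + 18
235 = 13·18 + 1
18 = 18·1 + 0  (stop)
So 82405/5766 = [14; 3, 2, 3, 13, 18].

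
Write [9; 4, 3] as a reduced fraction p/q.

120/13

Fold from the inside: start with 3/1.
  4 + 1/3 = 13/3
  9 + 3/13 = 120/13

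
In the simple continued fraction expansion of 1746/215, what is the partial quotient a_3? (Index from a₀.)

1

1746 = 8·215 + 26   →  a_0 = 8
215 = 8·26 + 7   →  a_1 = 8
26 = 3·7 + 5   →  a_2 = 3
7 = 1·5 + 2   →  a_3 = 1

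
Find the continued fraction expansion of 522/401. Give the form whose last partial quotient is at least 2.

[1; 3, 3, 5, 2, 3]

522 = 1×401 + 121
401 = 3×121 + 38
121 = 3×38 + 7
38 = 5×7 + 3
7 = 2×3 + 1
3 = 3×1 + 0  (stop)
So 522/401 = [1; 3, 3, 5, 2, 3].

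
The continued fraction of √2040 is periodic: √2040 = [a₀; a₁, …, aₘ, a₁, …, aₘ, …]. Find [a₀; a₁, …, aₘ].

a₀ = ⌊√2040⌋ = 45.
With m₀=0, d₀=1 and mₖ₊₁ = dₖaₖ − mₖ, dₖ₊₁ = (n − mₖ₊₁²)/dₖ, aₖ₊₁ = ⌊(a₀+mₖ₊₁)/dₖ₊₁⌋:
  k=1: m=45, d=15, a=6
  k=2: m=45, d=1, a=90
d=1 and a=2a₀=90 at k=2, so the next step gives (m, d) = (45, 15) again — its k=1 value — and the period has length 2.

[45; 6, 90]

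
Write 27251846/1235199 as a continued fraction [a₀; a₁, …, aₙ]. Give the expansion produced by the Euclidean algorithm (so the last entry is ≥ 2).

[22; 15, 1, 17, 16, 8, 16, 2]

27251846 = 22*1235199 + 77468
1235199 = 15*77468 + 73179
77468 = 1*73179 + 4289
73179 = 17*4289 + 266
4289 = 16*266 + 33
266 = 8*33 + 2
33 = 16*2 + 1
2 = 2*1 + 0  (stop)
So 27251846/1235199 = [22; 15, 1, 17, 16, 8, 16, 2].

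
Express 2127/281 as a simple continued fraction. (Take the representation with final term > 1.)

2127 = 7×281 + 160
281 = 1×160 + 121
160 = 1×121 + 39
121 = 3×39 + 4
39 = 9×4 + 3
4 = 1×3 + 1
3 = 3×1 + 0  (stop)
So 2127/281 = [7; 1, 1, 3, 9, 1, 3].

[7; 1, 1, 3, 9, 1, 3]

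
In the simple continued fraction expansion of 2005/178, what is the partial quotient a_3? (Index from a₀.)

2005 = 11·178 + 47   →  a_0 = 11
178 = 3·47 + 37   →  a_1 = 3
47 = 1·37 + 10   →  a_2 = 1
37 = 3·10 + 7   →  a_3 = 3

3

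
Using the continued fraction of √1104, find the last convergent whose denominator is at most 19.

√1104 = [33; 4, 2, 2, 2, 4, 66, …] (period length 6).
Convergents:
  p_0/q_0 = 33/1
  p_1/q_1 = 133/4
  p_2/q_2 = 299/9
  p_3/q_3 = 731/22
q_2 = 9 ≤ 19 < 22 = q_3, so the answer is 299/9.

299/9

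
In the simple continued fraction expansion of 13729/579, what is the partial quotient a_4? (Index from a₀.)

7

13729 = 23·579 + 412   →  a_0 = 23
579 = 1·412 + 167   →  a_1 = 1
412 = 2·167 + 78   →  a_2 = 2
167 = 2·78 + 11   →  a_3 = 2
78 = 7·11 + 1   →  a_4 = 7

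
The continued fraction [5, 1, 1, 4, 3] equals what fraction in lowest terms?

Fold from the inside: start with 3/1.
  4 + 1/3 = 13/3
  1 + 3/13 = 16/13
  1 + 13/16 = 29/16
  5 + 16/29 = 161/29

161/29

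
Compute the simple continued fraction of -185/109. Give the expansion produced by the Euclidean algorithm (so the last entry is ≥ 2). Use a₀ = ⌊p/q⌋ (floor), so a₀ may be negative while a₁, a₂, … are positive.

-185 = -2*109 + 33
109 = 3*33 + 10
33 = 3*10 + 3
10 = 3*3 + 1
3 = 3*1 + 0  (stop)
So -185/109 = [-2; 3, 3, 3, 3].

[-2; 3, 3, 3, 3]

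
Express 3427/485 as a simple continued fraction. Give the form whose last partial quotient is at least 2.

[7; 15, 6, 2, 2]

3427 = 7×485 + 32
485 = 15×32 + 5
32 = 6×5 + 2
5 = 2×2 + 1
2 = 2×1 + 0  (stop)
So 3427/485 = [7; 15, 6, 2, 2].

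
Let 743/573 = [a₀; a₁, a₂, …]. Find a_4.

743 = 1·573 + 170   →  a_0 = 1
573 = 3·170 + 63   →  a_1 = 3
170 = 2·63 + 44   →  a_2 = 2
63 = 1·44 + 19   →  a_3 = 1
44 = 2·19 + 6   →  a_4 = 2

2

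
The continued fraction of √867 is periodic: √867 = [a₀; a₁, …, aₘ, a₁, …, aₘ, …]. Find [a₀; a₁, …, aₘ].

[29; 2, 4, 29, 4, 2, 58]

a₀ = ⌊√867⌋ = 29.
With m₀=0, d₀=1 and mₖ₊₁ = dₖaₖ − mₖ, dₖ₊₁ = (n − mₖ₊₁²)/dₖ, aₖ₊₁ = ⌊(a₀+mₖ₊₁)/dₖ₊₁⌋:
  k=1: m=29, d=26, a=2
  k=2: m=23, d=13, a=4
  k=3: m=29, d=2, a=29
  k=4: m=29, d=13, a=4
  k=5: m=23, d=26, a=2
  k=6: m=29, d=1, a=58
d=1 and a=2a₀=58 at k=6, so the next step gives (m, d) = (29, 26) again — its k=1 value — and the period has length 6.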